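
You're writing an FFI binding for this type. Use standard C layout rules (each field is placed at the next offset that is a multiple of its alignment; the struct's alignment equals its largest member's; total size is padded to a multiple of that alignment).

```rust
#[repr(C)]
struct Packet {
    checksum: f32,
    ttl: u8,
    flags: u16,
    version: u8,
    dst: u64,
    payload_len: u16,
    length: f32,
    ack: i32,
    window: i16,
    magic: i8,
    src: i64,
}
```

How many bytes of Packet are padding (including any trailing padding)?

11

checksum at 0 (size 4, align 4) → ends 4
ttl at 4 (size 1, align 1) → ends 5
pad 1 to align 2 for flags
flags at 6 (size 2, align 2) → ends 8
version at 8 (size 1, align 1) → ends 9
pad 7 to align 8 for dst
dst at 16 (size 8, align 8) → ends 24
payload_len at 24 (size 2, align 2) → ends 26
pad 2 to align 4 for length
length at 28 (size 4, align 4) → ends 32
ack at 32 (size 4, align 4) → ends 36
window at 36 (size 2, align 2) → ends 38
magic at 38 (size 1, align 1) → ends 39
pad 1 to align 8 for src
src at 40 (size 8, align 8) → ends 48
total 48 bytes, alignment 8
data bytes 37, size 48 → padding 11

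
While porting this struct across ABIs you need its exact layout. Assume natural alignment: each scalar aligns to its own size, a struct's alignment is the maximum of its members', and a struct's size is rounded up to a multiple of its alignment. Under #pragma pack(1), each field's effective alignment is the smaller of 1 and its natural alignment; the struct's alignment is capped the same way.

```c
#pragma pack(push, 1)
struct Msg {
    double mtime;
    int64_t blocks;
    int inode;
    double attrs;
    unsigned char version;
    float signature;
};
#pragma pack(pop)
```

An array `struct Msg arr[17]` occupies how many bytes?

561

mtime at 0 (size 8, align 1) → ends 8
blocks at 8 (size 8, align 1) → ends 16
inode at 16 (size 4, align 1) → ends 20
attrs at 20 (size 8, align 1) → ends 28
version at 28 (size 1, align 1) → ends 29
signature at 29 (size 4, align 1) → ends 33
total 33 bytes, alignment 1
array of 17: 17 × 33 = 561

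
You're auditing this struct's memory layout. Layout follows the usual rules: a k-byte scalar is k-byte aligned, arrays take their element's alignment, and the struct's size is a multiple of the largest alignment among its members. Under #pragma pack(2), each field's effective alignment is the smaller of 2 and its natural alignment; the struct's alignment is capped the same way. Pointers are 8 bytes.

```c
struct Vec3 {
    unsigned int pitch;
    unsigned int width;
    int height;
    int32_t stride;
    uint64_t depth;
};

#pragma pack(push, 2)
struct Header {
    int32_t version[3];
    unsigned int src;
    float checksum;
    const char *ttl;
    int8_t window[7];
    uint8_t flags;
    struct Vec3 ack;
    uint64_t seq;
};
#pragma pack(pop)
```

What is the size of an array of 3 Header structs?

Vec3: 0..4  pitch  (4B, 4-aligned); 4..8  width  (4B, 4-aligned); 8..12  height  (4B, 4-aligned); 12..16  stride  (4B, 4-aligned); 16..24  depth  (8B, 8-aligned); sizeof = 24, alignof = 8
0..12  version  (12B, 2-aligned)
12..16  src  (4B, 2-aligned)
16..20  checksum  (4B, 2-aligned)
20..28  ttl  (8B, 2-aligned)
28..35  window  (7B, 1-aligned)
35..36  flags  (1B, 1-aligned)
36..60  ack  (24B, 2-aligned)
60..68  seq  (8B, 2-aligned)
sizeof = 68, alignof = 2
array of 3: 3 × 68 = 204

204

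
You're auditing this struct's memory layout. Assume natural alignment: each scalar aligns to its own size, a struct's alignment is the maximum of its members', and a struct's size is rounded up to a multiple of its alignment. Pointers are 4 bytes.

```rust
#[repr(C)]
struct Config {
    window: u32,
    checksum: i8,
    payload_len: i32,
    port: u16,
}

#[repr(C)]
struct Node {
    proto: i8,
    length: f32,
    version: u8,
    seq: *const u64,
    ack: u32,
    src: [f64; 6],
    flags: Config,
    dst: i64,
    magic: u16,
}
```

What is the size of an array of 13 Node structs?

1352

Config: 0..4  window  (4B, 4-aligned); 4..5  checksum  (1B, 1-aligned); 5..8  -- padding (3B); 8..12  payload_len  (4B, 4-aligned); 12..14  port  (2B, 2-aligned); 14..16  -- tail padding (2B); sizeof = 16, alignof = 4
0..1  proto  (1B, 1-aligned)
1..4  -- padding (3B)
4..8  length  (4B, 4-aligned)
8..9  version  (1B, 1-aligned)
9..12  -- padding (3B)
12..16  seq  (4B, 4-aligned)
16..20  ack  (4B, 4-aligned)
20..24  -- padding (4B)
24..72  src  (48B, 8-aligned)
72..88  flags  (16B, 4-aligned)
88..96  dst  (8B, 8-aligned)
96..98  magic  (2B, 2-aligned)
98..104  -- tail padding (6B)
sizeof = 104, alignof = 8
array of 13: 13 × 104 = 1352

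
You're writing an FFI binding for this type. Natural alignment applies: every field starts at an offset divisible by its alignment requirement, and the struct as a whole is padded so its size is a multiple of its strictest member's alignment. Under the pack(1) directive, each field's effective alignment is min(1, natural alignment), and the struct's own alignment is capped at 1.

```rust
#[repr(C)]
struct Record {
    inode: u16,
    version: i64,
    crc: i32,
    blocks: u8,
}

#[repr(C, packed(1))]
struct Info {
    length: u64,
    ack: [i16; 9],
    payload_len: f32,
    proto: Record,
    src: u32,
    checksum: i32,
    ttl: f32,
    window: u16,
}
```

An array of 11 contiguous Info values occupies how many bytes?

Record: 0..2  inode  (2B, 2-aligned); 2..8  -- padding (6B); 8..16  version  (8B, 8-aligned); 16..20  crc  (4B, 4-aligned); 20..21  blocks  (1B, 1-aligned); 21..24  -- tail padding (3B); sizeof = 24, alignof = 8
0..8  length  (8B, 1-aligned)
8..26  ack  (18B, 1-aligned)
26..30  payload_len  (4B, 1-aligned)
30..54  proto  (24B, 1-aligned)
54..58  src  (4B, 1-aligned)
58..62  checksum  (4B, 1-aligned)
62..66  ttl  (4B, 1-aligned)
66..68  window  (2B, 1-aligned)
sizeof = 68, alignof = 1
array of 11: 11 × 68 = 748

748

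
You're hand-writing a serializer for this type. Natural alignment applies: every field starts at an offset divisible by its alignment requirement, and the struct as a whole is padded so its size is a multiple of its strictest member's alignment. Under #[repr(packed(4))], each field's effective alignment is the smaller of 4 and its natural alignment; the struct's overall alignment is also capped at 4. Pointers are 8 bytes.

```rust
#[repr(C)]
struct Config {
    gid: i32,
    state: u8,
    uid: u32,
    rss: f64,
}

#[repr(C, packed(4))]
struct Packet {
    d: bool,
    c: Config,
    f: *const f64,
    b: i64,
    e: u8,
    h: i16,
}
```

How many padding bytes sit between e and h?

Config: gid at 0 (size 4, align 4) → ends 4; state at 4 (size 1, align 1) → ends 5; pad 3 to align 4 for uid; uid at 8 (size 4, align 4) → ends 12; pad 4 to align 8 for rss; rss at 16 (size 8, align 8) → ends 24; total 24 bytes, alignment 8
d at 0 (size 1, align 1) → ends 1
pad 3 to align 4 for c
c at 4 (size 24, align 4) → ends 28
f at 28 (size 8, align 4) → ends 36
b at 36 (size 8, align 4) → ends 44
e at 44 (size 1, align 1) → ends 45
pad 1 to align 2 for h
h at 46 (size 2, align 2) → ends 48

1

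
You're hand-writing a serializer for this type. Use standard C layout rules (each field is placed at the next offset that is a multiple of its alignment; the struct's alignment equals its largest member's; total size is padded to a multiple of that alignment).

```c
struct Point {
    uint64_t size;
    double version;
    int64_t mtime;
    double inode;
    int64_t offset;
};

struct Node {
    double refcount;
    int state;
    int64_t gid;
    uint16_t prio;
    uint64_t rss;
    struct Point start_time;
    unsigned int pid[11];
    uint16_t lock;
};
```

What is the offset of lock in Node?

124

Point: 0..8  size  (8B, 8-aligned); 8..16  version  (8B, 8-aligned); 16..24  mtime  (8B, 8-aligned); 24..32  inode  (8B, 8-aligned); 32..40  offset  (8B, 8-aligned); sizeof = 40, alignof = 8
0..8  refcount  (8B, 8-aligned)
8..12  state  (4B, 4-aligned)
12..16  -- padding (4B)
16..24  gid  (8B, 8-aligned)
24..26  prio  (2B, 2-aligned)
26..32  -- padding (6B)
32..40  rss  (8B, 8-aligned)
40..80  start_time  (40B, 8-aligned)
80..124  pid  (44B, 4-aligned)
124..126  lock  (2B, 2-aligned)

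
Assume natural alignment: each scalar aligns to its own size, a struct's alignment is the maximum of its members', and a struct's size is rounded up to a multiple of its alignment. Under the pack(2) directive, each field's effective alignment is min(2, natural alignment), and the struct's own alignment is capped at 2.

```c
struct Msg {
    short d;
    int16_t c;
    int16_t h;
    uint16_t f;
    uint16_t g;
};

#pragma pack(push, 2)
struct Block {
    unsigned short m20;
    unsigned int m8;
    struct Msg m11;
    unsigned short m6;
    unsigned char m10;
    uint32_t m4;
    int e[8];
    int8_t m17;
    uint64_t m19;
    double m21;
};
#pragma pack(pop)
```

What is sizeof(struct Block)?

74 bytes

Msg: d at 0 (size 2, align 2) → ends 2; c at 2 (size 2, align 2) → ends 4; h at 4 (size 2, align 2) → ends 6; f at 6 (size 2, align 2) → ends 8; g at 8 (size 2, align 2) → ends 10; total 10 bytes, alignment 2
m20 at 0 (size 2, align 2) → ends 2
m8 at 2 (size 4, align 2) → ends 6
m11 at 6 (size 10, align 2) → ends 16
m6 at 16 (size 2, align 2) → ends 18
m10 at 18 (size 1, align 1) → ends 19
pad 1 to align 2 for m4
m4 at 20 (size 4, align 2) → ends 24
e at 24 (size 32, align 2) → ends 56
m17 at 56 (size 1, align 1) → ends 57
pad 1 to align 2 for m19
m19 at 58 (size 8, align 2) → ends 66
m21 at 66 (size 8, align 2) → ends 74
total 74 bytes, alignment 2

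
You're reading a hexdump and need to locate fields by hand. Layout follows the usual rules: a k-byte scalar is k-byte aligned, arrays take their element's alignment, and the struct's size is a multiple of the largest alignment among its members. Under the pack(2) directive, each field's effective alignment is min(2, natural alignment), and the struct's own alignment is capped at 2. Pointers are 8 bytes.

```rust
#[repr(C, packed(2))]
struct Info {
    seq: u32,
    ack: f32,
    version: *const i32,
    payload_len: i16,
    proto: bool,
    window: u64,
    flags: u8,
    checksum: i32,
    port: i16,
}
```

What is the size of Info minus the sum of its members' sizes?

0..4  seq  (4B, 2-aligned)
4..8  ack  (4B, 2-aligned)
8..16  version  (8B, 2-aligned)
16..18  payload_len  (2B, 2-aligned)
18..19  proto  (1B, 1-aligned)
19..20  -- padding (1B)
20..28  window  (8B, 2-aligned)
28..29  flags  (1B, 1-aligned)
29..30  -- padding (1B)
30..34  checksum  (4B, 2-aligned)
34..36  port  (2B, 2-aligned)
sizeof = 36, alignof = 2
data bytes 34, size 36 → padding 2

2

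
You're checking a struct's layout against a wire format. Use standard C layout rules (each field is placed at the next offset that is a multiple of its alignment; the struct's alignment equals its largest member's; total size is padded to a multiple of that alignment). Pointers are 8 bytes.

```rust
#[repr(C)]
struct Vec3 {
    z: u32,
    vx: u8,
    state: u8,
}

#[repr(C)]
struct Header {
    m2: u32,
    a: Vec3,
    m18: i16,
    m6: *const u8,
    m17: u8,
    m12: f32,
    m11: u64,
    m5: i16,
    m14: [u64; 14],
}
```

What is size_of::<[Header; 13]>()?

Vec3: 0..4  z  (4B, 4-aligned); 4..5  vx  (1B, 1-aligned); 5..6  state  (1B, 1-aligned); 6..8  -- tail padding (2B); sizeof = 8, alignof = 4
0..4  m2  (4B, 4-aligned)
4..12  a  (8B, 4-aligned)
12..14  m18  (2B, 2-aligned)
14..16  -- padding (2B)
16..24  m6  (8B, 8-aligned)
24..25  m17  (1B, 1-aligned)
25..28  -- padding (3B)
28..32  m12  (4B, 4-aligned)
32..40  m11  (8B, 8-aligned)
40..42  m5  (2B, 2-aligned)
42..48  -- padding (6B)
48..160  m14  (112B, 8-aligned)
sizeof = 160, alignof = 8
array of 13: 13 × 160 = 2080

2080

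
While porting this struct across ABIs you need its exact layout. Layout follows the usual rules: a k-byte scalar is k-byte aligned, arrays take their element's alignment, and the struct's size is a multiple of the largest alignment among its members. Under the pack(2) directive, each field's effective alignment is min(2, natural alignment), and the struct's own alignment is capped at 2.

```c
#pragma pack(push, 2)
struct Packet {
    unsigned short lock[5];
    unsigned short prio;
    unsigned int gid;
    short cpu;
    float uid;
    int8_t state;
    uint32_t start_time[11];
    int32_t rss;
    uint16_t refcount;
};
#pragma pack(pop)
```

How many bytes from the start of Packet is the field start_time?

@0: lock [10B, align 2] → 10
@10: prio [2B, align 2] → 12
@12: gid [4B, align 2] → 16
@16: cpu [2B, align 2] → 18
@18: uid [4B, align 2] → 22
@22: state [1B, align 1] → 23
+1 pad (align 2)
@24: start_time [44B, align 2] → 68

24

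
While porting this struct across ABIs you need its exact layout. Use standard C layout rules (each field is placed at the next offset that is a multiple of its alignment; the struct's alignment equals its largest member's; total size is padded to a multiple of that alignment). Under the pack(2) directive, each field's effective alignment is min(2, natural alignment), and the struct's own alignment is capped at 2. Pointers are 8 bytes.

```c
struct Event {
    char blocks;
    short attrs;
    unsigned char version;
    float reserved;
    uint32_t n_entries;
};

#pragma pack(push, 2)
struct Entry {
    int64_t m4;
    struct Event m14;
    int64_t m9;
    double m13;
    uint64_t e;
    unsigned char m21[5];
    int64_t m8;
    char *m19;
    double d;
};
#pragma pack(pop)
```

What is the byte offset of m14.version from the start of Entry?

12

Event: 0..1  blocks  (1B, 1-aligned); 1..2  -- padding (1B); 2..4  attrs  (2B, 2-aligned); 4..5  version  (1B, 1-aligned); 5..8  -- padding (3B); 8..12  reserved  (4B, 4-aligned); 12..16  n_entries  (4B, 4-aligned); sizeof = 16, alignof = 4
0..8  m4  (8B, 2-aligned)
8..24  m14  (16B, 2-aligned)
within Event: version at 4
8 + 4 = 12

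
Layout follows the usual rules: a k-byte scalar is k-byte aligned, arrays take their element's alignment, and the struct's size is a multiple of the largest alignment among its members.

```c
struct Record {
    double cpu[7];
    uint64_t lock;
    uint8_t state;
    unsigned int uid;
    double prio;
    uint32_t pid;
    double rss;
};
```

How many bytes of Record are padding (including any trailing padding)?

0..56  cpu  (56B, 8-aligned)
56..64  lock  (8B, 8-aligned)
64..65  state  (1B, 1-aligned)
65..68  -- padding (3B)
68..72  uid  (4B, 4-aligned)
72..80  prio  (8B, 8-aligned)
80..84  pid  (4B, 4-aligned)
84..88  -- padding (4B)
88..96  rss  (8B, 8-aligned)
sizeof = 96, alignof = 8
data bytes 89, size 96 → padding 7

7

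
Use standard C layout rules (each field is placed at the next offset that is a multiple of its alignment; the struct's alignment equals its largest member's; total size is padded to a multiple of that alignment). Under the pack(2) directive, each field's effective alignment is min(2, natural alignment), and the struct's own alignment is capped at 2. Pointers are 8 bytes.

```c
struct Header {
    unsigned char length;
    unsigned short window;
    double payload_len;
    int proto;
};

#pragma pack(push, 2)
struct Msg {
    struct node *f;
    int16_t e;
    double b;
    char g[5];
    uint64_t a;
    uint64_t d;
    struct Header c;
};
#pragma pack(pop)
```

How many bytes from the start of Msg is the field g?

18

Header: 0..1  length  (1B, 1-aligned); 1..2  -- padding (1B); 2..4  window  (2B, 2-aligned); 4..8  -- padding (4B); 8..16  payload_len  (8B, 8-aligned); 16..20  proto  (4B, 4-aligned); 20..24  -- tail padding (4B); sizeof = 24, alignof = 8
0..8  f  (8B, 2-aligned)
8..10  e  (2B, 2-aligned)
10..18  b  (8B, 2-aligned)
18..23  g  (5B, 1-aligned)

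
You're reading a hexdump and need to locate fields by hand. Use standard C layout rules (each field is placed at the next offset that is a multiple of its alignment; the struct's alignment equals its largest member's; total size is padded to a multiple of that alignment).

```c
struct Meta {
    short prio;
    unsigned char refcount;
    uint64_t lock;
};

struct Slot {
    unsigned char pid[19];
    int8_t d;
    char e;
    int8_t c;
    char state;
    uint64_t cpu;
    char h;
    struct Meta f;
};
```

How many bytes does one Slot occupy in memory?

56

Meta: 0..2  prio  (2B, 2-aligned); 2..3  refcount  (1B, 1-aligned); 3..8  -- padding (5B); 8..16  lock  (8B, 8-aligned); sizeof = 16, alignof = 8
0..19  pid  (19B, 1-aligned)
19..20  d  (1B, 1-aligned)
20..21  e  (1B, 1-aligned)
21..22  c  (1B, 1-aligned)
22..23  state  (1B, 1-aligned)
23..24  -- padding (1B)
24..32  cpu  (8B, 8-aligned)
32..33  h  (1B, 1-aligned)
33..40  -- padding (7B)
40..56  f  (16B, 8-aligned)
sizeof = 56, alignof = 8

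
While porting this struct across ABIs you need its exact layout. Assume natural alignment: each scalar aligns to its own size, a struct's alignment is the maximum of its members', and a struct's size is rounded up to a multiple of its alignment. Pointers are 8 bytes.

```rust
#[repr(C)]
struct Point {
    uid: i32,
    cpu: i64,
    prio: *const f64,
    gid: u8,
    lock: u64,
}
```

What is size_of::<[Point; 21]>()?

840

@0: uid [4B, align 4] → 4
+4 pad (align 8)
@8: cpu [8B, align 8] → 16
@16: prio [8B, align 8] → 24
@24: gid [1B, align 1] → 25
+7 pad (align 8)
@32: lock [8B, align 8] → 40
size 40, align 8
array of 21: 21 × 40 = 840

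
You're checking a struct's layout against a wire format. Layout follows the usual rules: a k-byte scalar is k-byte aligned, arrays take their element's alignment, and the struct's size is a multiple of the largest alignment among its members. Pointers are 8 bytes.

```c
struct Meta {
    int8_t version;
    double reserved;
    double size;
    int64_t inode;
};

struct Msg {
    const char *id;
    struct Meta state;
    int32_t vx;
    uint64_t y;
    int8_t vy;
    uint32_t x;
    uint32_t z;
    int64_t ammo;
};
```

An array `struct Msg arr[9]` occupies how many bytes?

720

Meta: version at 0 (size 1, align 1) → ends 1; pad 7 to align 8 for reserved; reserved at 8 (size 8, align 8) → ends 16; size at 16 (size 8, align 8) → ends 24; inode at 24 (size 8, align 8) → ends 32; total 32 bytes, alignment 8
id at 0 (size 8, align 8) → ends 8
state at 8 (size 32, align 8) → ends 40
vx at 40 (size 4, align 4) → ends 44
pad 4 to align 8 for y
y at 48 (size 8, align 8) → ends 56
vy at 56 (size 1, align 1) → ends 57
pad 3 to align 4 for x
x at 60 (size 4, align 4) → ends 64
z at 64 (size 4, align 4) → ends 68
pad 4 to align 8 for ammo
ammo at 72 (size 8, align 8) → ends 80
total 80 bytes, alignment 8
array of 9: 9 × 80 = 720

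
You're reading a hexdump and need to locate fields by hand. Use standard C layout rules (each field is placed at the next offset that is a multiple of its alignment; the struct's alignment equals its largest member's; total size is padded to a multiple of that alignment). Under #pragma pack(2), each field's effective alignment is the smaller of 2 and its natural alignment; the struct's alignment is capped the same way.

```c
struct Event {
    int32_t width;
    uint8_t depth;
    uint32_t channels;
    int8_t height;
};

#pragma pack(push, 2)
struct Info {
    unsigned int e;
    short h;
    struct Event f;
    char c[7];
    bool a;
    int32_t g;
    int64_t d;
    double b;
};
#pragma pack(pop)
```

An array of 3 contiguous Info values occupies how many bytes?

Event: width at 0 (size 4, align 4) → ends 4; depth at 4 (size 1, align 1) → ends 5; pad 3 to align 4 for channels; channels at 8 (size 4, align 4) → ends 12; height at 12 (size 1, align 1) → ends 13; tail pad 3 to reach multiple of 4; total 16 bytes, alignment 4
e at 0 (size 4, align 2) → ends 4
h at 4 (size 2, align 2) → ends 6
f at 6 (size 16, align 2) → ends 22
c at 22 (size 7, align 1) → ends 29
a at 29 (size 1, align 1) → ends 30
g at 30 (size 4, align 2) → ends 34
d at 34 (size 8, align 2) → ends 42
b at 42 (size 8, align 2) → ends 50
total 50 bytes, alignment 2
array of 3: 3 × 50 = 150

150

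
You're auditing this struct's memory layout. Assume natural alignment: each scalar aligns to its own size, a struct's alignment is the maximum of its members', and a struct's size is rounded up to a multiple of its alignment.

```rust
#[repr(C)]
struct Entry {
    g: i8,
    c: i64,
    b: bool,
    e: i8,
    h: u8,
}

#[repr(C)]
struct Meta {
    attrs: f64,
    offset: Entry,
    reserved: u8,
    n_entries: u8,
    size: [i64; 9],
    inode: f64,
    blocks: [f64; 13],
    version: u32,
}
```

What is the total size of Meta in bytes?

Entry: g at 0 (size 1, align 1) → ends 1; pad 7 to align 8 for c; c at 8 (size 8, align 8) → ends 16; b at 16 (size 1, align 1) → ends 17; e at 17 (size 1, align 1) → ends 18; h at 18 (size 1, align 1) → ends 19; tail pad 5 to reach multiple of 8; total 24 bytes, alignment 8
attrs at 0 (size 8, align 8) → ends 8
offset at 8 (size 24, align 8) → ends 32
reserved at 32 (size 1, align 1) → ends 33
n_entries at 33 (size 1, align 1) → ends 34
pad 6 to align 8 for size
size at 40 (size 72, align 8) → ends 112
inode at 112 (size 8, align 8) → ends 120
blocks at 120 (size 104, align 8) → ends 224
version at 224 (size 4, align 4) → ends 228
tail pad 4 to reach multiple of 8
total 232 bytes, alignment 8

232 bytes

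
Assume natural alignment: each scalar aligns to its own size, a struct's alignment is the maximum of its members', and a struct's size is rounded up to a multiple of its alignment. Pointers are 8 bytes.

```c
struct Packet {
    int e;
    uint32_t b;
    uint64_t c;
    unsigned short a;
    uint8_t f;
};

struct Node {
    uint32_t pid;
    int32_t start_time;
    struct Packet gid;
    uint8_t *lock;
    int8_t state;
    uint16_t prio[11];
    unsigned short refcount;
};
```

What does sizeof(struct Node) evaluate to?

Packet: 0..4  e  (4B, 4-aligned); 4..8  b  (4B, 4-aligned); 8..16  c  (8B, 8-aligned); 16..18  a  (2B, 2-aligned); 18..19  f  (1B, 1-aligned); 19..24  -- tail padding (5B); sizeof = 24, alignof = 8
0..4  pid  (4B, 4-aligned)
4..8  start_time  (4B, 4-aligned)
8..32  gid  (24B, 8-aligned)
32..40  lock  (8B, 8-aligned)
40..41  state  (1B, 1-aligned)
41..42  -- padding (1B)
42..64  prio  (22B, 2-aligned)
64..66  refcount  (2B, 2-aligned)
66..72  -- tail padding (6B)
sizeof = 72, alignof = 8

72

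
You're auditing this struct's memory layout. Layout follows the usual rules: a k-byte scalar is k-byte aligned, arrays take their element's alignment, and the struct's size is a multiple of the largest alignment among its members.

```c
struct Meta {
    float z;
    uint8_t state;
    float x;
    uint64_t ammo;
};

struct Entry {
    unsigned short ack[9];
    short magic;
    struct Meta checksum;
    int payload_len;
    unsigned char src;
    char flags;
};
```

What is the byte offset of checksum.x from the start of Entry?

Meta: @0: z [4B, align 4] → 4; @4: state [1B, align 1] → 5; +3 pad (align 4); @8: x [4B, align 4] → 12; +4 pad (align 8); @16: ammo [8B, align 8] → 24; size 24, align 8
@0: ack [18B, align 2] → 18
@18: magic [2B, align 2] → 20
+4 pad (align 8)
@24: checksum [24B, align 8] → 48
within Meta: x at 8
24 + 8 = 32

32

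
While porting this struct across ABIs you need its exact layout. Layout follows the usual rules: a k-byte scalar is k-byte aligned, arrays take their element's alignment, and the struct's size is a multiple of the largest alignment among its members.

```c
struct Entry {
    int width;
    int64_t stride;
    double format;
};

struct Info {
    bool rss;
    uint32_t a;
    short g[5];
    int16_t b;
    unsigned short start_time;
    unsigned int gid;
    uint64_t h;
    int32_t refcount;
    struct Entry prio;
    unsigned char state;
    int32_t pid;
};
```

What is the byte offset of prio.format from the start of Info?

Entry: @0: width [4B, align 4] → 4; +4 pad (align 8); @8: stride [8B, align 8] → 16; @16: format [8B, align 8] → 24; size 24, align 8
@0: rss [1B, align 1] → 1
+3 pad (align 4)
@4: a [4B, align 4] → 8
@8: g [10B, align 2] → 18
@18: b [2B, align 2] → 20
@20: start_time [2B, align 2] → 22
+2 pad (align 4)
@24: gid [4B, align 4] → 28
+4 pad (align 8)
@32: h [8B, align 8] → 40
@40: refcount [4B, align 4] → 44
+4 pad (align 8)
@48: prio [24B, align 8] → 72
within Entry: format at 16
48 + 16 = 64

64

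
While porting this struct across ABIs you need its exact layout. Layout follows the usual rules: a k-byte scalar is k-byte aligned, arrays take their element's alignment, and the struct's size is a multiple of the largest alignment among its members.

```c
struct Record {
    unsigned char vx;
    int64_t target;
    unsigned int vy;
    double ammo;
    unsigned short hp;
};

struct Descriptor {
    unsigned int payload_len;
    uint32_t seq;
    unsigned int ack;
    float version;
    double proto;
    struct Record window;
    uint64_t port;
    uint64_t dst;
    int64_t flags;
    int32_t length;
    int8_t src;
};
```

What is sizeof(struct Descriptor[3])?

288

Record: @0: vx [1B, align 1] → 1; +7 pad (align 8); @8: target [8B, align 8] → 16; @16: vy [4B, align 4] → 20; +4 pad (align 8); @24: ammo [8B, align 8] → 32; @32: hp [2B, align 2] → 34; +6 tail pad (align 8); size 40, align 8
@0: payload_len [4B, align 4] → 4
@4: seq [4B, align 4] → 8
@8: ack [4B, align 4] → 12
@12: version [4B, align 4] → 16
@16: proto [8B, align 8] → 24
@24: window [40B, align 8] → 64
@64: port [8B, align 8] → 72
@72: dst [8B, align 8] → 80
@80: flags [8B, align 8] → 88
@88: length [4B, align 4] → 92
@92: src [1B, align 1] → 93
+3 tail pad (align 8)
size 96, align 8
array of 3: 3 × 96 = 288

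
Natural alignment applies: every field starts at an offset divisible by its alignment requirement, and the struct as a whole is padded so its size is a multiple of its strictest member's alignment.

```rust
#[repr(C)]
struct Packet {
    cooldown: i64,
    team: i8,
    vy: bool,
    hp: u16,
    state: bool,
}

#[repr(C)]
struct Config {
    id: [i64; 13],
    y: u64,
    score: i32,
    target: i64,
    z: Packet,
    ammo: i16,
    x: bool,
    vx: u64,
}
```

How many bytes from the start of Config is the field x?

Packet: @0: cooldown [8B, align 8] → 8; @8: team [1B, align 1] → 9; @9: vy [1B, align 1] → 10; @10: hp [2B, align 2] → 12; @12: state [1B, align 1] → 13; +3 tail pad (align 8); size 16, align 8
@0: id [104B, align 8] → 104
@104: y [8B, align 8] → 112
@112: score [4B, align 4] → 116
+4 pad (align 8)
@120: target [8B, align 8] → 128
@128: z [16B, align 8] → 144
@144: ammo [2B, align 2] → 146
@146: x [1B, align 1] → 147

146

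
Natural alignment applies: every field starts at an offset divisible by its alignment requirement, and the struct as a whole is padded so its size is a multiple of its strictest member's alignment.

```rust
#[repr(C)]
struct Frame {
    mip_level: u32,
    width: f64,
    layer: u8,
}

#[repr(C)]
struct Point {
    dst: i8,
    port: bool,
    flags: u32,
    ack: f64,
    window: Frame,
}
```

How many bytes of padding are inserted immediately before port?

Frame: @0: mip_level [4B, align 4] → 4; +4 pad (align 8); @8: width [8B, align 8] → 16; @16: layer [1B, align 1] → 17; +7 tail pad (align 8); size 24, align 8
@0: dst [1B, align 1] → 1
@1: port [1B, align 1] → 2

0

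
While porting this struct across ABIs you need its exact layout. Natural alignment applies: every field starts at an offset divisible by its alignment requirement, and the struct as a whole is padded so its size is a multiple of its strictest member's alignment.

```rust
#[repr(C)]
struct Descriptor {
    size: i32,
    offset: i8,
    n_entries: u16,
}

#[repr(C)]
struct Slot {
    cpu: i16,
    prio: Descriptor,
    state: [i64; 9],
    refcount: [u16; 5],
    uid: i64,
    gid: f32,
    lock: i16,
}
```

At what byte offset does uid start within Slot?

104

Descriptor: 0..4  size  (4B, 4-aligned); 4..5  offset  (1B, 1-aligned); 5..6  -- padding (1B); 6..8  n_entries  (2B, 2-aligned); sizeof = 8, alignof = 4
0..2  cpu  (2B, 2-aligned)
2..4  -- padding (2B)
4..12  prio  (8B, 4-aligned)
12..16  -- padding (4B)
16..88  state  (72B, 8-aligned)
88..98  refcount  (10B, 2-aligned)
98..104  -- padding (6B)
104..112  uid  (8B, 8-aligned)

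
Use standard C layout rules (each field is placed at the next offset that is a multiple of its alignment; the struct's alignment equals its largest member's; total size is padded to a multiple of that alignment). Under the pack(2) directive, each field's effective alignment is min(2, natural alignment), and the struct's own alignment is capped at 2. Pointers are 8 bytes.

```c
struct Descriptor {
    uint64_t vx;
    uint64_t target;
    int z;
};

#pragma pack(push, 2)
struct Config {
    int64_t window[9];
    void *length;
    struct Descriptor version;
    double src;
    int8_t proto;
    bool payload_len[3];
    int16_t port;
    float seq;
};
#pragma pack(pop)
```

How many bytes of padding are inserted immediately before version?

Descriptor: @0: vx [8B, align 8] → 8; @8: target [8B, align 8] → 16; @16: z [4B, align 4] → 20; +4 tail pad (align 8); size 24, align 8
@0: window [72B, align 2] → 72
@72: length [8B, align 2] → 80
@80: version [24B, align 2] → 104

0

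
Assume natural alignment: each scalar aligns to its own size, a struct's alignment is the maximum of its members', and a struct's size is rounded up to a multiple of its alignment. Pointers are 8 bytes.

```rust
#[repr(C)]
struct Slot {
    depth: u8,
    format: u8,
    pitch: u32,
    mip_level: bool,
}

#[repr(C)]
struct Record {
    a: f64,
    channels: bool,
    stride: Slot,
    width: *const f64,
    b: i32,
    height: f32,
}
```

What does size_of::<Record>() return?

Slot: depth at 0 (size 1, align 1) → ends 1; format at 1 (size 1, align 1) → ends 2; pad 2 to align 4 for pitch; pitch at 4 (size 4, align 4) → ends 8; mip_level at 8 (size 1, align 1) → ends 9; tail pad 3 to reach multiple of 4; total 12 bytes, alignment 4
a at 0 (size 8, align 8) → ends 8
channels at 8 (size 1, align 1) → ends 9
pad 3 to align 4 for stride
stride at 12 (size 12, align 4) → ends 24
width at 24 (size 8, align 8) → ends 32
b at 32 (size 4, align 4) → ends 36
height at 36 (size 4, align 4) → ends 40
total 40 bytes, alignment 8

40 bytes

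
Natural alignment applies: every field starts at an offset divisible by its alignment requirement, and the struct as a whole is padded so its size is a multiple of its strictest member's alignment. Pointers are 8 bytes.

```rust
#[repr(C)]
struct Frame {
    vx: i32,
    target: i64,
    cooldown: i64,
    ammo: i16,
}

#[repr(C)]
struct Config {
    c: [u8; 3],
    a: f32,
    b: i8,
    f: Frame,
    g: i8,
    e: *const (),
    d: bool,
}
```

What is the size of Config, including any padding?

Frame: vx at 0 (size 4, align 4) → ends 4; pad 4 to align 8 for target; target at 8 (size 8, align 8) → ends 16; cooldown at 16 (size 8, align 8) → ends 24; ammo at 24 (size 2, align 2) → ends 26; tail pad 6 to reach multiple of 8; total 32 bytes, alignment 8
c at 0 (size 3, align 1) → ends 3
pad 1 to align 4 for a
a at 4 (size 4, align 4) → ends 8
b at 8 (size 1, align 1) → ends 9
pad 7 to align 8 for f
f at 16 (size 32, align 8) → ends 48
g at 48 (size 1, align 1) → ends 49
pad 7 to align 8 for e
e at 56 (size 8, align 8) → ends 64
d at 64 (size 1, align 1) → ends 65
tail pad 7 to reach multiple of 8
total 72 bytes, alignment 8

72 bytes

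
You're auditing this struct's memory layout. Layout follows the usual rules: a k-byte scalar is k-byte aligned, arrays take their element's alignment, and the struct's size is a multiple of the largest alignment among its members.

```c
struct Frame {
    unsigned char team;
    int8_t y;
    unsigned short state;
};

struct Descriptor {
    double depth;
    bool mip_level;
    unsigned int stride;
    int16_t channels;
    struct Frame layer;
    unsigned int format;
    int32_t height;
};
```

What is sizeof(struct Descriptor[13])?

Frame: team at 0 (size 1, align 1) → ends 1; y at 1 (size 1, align 1) → ends 2; state at 2 (size 2, align 2) → ends 4; total 4 bytes, alignment 2
depth at 0 (size 8, align 8) → ends 8
mip_level at 8 (size 1, align 1) → ends 9
pad 3 to align 4 for stride
stride at 12 (size 4, align 4) → ends 16
channels at 16 (size 2, align 2) → ends 18
layer at 18 (size 4, align 2) → ends 22
pad 2 to align 4 for format
format at 24 (size 4, align 4) → ends 28
height at 28 (size 4, align 4) → ends 32
total 32 bytes, alignment 8
array of 13: 13 × 32 = 416

416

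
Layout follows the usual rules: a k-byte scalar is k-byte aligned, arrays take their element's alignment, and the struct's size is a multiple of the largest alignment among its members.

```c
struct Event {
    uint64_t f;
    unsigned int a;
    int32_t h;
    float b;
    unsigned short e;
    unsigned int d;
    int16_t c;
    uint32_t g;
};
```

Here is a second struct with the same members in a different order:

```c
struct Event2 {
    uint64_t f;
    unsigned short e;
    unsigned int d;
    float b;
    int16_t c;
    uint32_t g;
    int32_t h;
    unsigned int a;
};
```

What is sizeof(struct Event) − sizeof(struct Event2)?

0

@0: f [8B, align 8] → 8
@8: a [4B, align 4] → 12
@12: h [4B, align 4] → 16
@16: b [4B, align 4] → 20
@20: e [2B, align 2] → 22
+2 pad (align 4)
@24: d [4B, align 4] → 28
@28: c [2B, align 2] → 30
+2 pad (align 4)
@32: g [4B, align 4] → 36
+4 tail pad (align 8)
size 40, align 8
— Event2 —
@0: f [8B, align 8] → 8
@8: e [2B, align 2] → 10
+2 pad (align 4)
@12: d [4B, align 4] → 16
@16: b [4B, align 4] → 20
@20: c [2B, align 2] → 22
+2 pad (align 4)
@24: g [4B, align 4] → 28
@28: h [4B, align 4] → 32
@32: a [4B, align 4] → 36
+4 tail pad (align 8)
size 40, align 8
40 − 40 = 0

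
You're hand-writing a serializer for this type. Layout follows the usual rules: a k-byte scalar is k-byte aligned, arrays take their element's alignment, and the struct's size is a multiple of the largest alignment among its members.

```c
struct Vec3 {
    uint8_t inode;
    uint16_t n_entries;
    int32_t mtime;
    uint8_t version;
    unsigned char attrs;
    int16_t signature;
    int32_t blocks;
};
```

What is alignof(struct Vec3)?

member alignments: inode=1, n_entries=2, mtime=4, version=1, attrs=1, signature=2, blocks=4
max = 4

4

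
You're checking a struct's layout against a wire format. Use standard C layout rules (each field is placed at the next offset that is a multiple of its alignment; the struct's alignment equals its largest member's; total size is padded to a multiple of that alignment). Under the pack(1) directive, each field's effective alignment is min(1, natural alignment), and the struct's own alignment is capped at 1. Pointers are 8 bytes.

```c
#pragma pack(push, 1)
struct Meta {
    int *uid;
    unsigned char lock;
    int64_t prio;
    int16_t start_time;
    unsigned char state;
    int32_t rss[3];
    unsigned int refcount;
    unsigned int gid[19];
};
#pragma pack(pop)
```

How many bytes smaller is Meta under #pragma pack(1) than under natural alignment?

8

natural layout:
  0..8  uid  (8B, 8-aligned)
  8..9  lock  (1B, 1-aligned)
  9..16  -- padding (7B)
  16..24  prio  (8B, 8-aligned)
  24..26  start_time  (2B, 2-aligned)
  26..27  state  (1B, 1-aligned)
  27..28  -- padding (1B)
  28..40  rss  (12B, 4-aligned)
  40..44  refcount  (4B, 4-aligned)
  44..120  gid  (76B, 4-aligned)
  sizeof = 120, alignof = 8
packed(1) layout:
  0..8  uid  (8B, 1-aligned)
  8..9  lock  (1B, 1-aligned)
  9..17  prio  (8B, 1-aligned)
  17..19  start_time  (2B, 1-aligned)
  19..20  state  (1B, 1-aligned)
  20..32  rss  (12B, 1-aligned)
  32..36  refcount  (4B, 1-aligned)
  36..112  gid  (76B, 1-aligned)
  sizeof = 112, alignof = 1
120 − 112 = 8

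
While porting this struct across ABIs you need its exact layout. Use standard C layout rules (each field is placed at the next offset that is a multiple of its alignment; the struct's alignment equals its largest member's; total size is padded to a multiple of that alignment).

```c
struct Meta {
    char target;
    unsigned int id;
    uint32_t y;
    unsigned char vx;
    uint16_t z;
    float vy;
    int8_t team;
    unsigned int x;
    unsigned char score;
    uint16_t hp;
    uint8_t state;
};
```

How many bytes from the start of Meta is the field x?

@0: target [1B, align 1] → 1
+3 pad (align 4)
@4: id [4B, align 4] → 8
@8: y [4B, align 4] → 12
@12: vx [1B, align 1] → 13
+1 pad (align 2)
@14: z [2B, align 2] → 16
@16: vy [4B, align 4] → 20
@20: team [1B, align 1] → 21
+3 pad (align 4)
@24: x [4B, align 4] → 28

24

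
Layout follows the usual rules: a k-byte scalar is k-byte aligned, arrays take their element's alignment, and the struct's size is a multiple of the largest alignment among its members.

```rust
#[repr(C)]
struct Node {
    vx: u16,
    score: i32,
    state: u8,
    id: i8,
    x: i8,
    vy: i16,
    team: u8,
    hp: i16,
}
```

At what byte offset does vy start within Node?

vx at 0 (size 2, align 2) → ends 2
pad 2 to align 4 for score
score at 4 (size 4, align 4) → ends 8
state at 8 (size 1, align 1) → ends 9
id at 9 (size 1, align 1) → ends 10
x at 10 (size 1, align 1) → ends 11
pad 1 to align 2 for vy
vy at 12 (size 2, align 2) → ends 14

12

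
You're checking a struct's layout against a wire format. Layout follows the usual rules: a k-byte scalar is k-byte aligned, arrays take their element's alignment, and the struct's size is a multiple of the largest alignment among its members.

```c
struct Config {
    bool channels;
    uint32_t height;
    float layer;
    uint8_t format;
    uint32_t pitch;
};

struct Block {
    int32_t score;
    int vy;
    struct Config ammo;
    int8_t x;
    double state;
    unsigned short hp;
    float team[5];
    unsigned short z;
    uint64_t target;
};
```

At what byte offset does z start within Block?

64

Config: @0: channels [1B, align 1] → 1; +3 pad (align 4); @4: height [4B, align 4] → 8; @8: layer [4B, align 4] → 12; @12: format [1B, align 1] → 13; +3 pad (align 4); @16: pitch [4B, align 4] → 20; size 20, align 4
@0: score [4B, align 4] → 4
@4: vy [4B, align 4] → 8
@8: ammo [20B, align 4] → 28
@28: x [1B, align 1] → 29
+3 pad (align 8)
@32: state [8B, align 8] → 40
@40: hp [2B, align 2] → 42
+2 pad (align 4)
@44: team [20B, align 4] → 64
@64: z [2B, align 2] → 66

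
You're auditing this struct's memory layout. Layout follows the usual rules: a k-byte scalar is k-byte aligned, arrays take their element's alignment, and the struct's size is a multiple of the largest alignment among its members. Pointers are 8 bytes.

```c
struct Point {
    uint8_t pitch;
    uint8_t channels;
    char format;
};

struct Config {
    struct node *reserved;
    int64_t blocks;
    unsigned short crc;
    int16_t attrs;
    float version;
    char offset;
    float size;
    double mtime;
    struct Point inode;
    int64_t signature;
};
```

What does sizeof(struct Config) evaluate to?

Point: pitch at 0 (size 1, align 1) → ends 1; channels at 1 (size 1, align 1) → ends 2; format at 2 (size 1, align 1) → ends 3; total 3 bytes, alignment 1
reserved at 0 (size 8, align 8) → ends 8
blocks at 8 (size 8, align 8) → ends 16
crc at 16 (size 2, align 2) → ends 18
attrs at 18 (size 2, align 2) → ends 20
version at 20 (size 4, align 4) → ends 24
offset at 24 (size 1, align 1) → ends 25
pad 3 to align 4 for size
size at 28 (size 4, align 4) → ends 32
mtime at 32 (size 8, align 8) → ends 40
inode at 40 (size 3, align 1) → ends 43
pad 5 to align 8 for signature
signature at 48 (size 8, align 8) → ends 56
total 56 bytes, alignment 8

56 bytes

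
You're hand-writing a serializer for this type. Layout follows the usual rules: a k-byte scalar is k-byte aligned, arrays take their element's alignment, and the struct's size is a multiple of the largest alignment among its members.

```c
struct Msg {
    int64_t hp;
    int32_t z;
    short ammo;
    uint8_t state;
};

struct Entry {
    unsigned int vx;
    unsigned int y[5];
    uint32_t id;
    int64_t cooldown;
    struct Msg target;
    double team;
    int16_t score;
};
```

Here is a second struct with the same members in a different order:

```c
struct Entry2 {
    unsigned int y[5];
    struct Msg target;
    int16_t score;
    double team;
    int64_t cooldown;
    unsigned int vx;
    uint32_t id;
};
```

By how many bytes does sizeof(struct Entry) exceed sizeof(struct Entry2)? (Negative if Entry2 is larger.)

0

Msg: @0: hp [8B, align 8] → 8; @8: z [4B, align 4] → 12; @12: ammo [2B, align 2] → 14; @14: state [1B, align 1] → 15; +1 tail pad (align 8); size 16, align 8
@0: vx [4B, align 4] → 4
@4: y [20B, align 4] → 24
@24: id [4B, align 4] → 28
+4 pad (align 8)
@32: cooldown [8B, align 8] → 40
@40: target [16B, align 8] → 56
@56: team [8B, align 8] → 64
@64: score [2B, align 2] → 66
+6 tail pad (align 8)
size 72, align 8
— Entry2 —
@0: y [20B, align 4] → 20
+4 pad (align 8)
@24: target [16B, align 8] → 40
@40: score [2B, align 2] → 42
+6 pad (align 8)
@48: team [8B, align 8] → 56
@56: cooldown [8B, align 8] → 64
@64: vx [4B, align 4] → 68
@68: id [4B, align 4] → 72
size 72, align 8
72 − 72 = 0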